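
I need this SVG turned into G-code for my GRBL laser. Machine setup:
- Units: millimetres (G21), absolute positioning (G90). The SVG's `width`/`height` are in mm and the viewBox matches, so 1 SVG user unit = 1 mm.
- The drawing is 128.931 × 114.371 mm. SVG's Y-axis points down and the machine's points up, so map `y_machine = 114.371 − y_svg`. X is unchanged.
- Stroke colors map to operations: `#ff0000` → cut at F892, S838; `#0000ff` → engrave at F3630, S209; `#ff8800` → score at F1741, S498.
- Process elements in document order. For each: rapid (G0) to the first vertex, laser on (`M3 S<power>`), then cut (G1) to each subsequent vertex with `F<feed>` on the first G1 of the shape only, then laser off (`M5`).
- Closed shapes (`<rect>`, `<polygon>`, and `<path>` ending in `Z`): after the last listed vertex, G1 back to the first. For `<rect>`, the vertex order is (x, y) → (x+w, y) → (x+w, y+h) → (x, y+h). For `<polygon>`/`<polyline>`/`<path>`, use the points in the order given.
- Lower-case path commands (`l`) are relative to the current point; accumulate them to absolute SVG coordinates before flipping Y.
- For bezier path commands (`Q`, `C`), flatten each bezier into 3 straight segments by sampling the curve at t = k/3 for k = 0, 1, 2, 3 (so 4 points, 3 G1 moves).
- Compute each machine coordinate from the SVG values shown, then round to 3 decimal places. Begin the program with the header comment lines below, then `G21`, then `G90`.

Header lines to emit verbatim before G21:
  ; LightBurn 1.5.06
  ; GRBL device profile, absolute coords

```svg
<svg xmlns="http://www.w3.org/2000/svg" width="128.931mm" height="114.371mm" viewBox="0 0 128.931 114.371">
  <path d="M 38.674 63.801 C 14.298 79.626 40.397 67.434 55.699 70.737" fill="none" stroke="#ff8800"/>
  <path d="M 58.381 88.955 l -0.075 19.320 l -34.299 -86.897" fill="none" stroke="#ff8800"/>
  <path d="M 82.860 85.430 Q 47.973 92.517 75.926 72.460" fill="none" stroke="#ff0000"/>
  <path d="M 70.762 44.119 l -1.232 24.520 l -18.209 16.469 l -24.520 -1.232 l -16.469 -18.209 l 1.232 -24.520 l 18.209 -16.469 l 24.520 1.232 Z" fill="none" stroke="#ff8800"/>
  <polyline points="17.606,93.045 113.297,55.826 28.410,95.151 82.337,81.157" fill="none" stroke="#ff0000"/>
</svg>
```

; LightBurn 1.5.06
; GRBL device profile, absolute coords
G21
G90
G0 X38.674 Y50.570
M3 S498
G1 X28.854 Y42.472 F1741
G1 X39.067 Y43.384
G1 X55.699 Y43.634
M5
G0 X58.381 Y25.416
M3 S498
G1 X58.306 Y6.096 F1741
G1 X24.007 Y92.993
M5
G0 X82.860 Y28.941
M3 S838
G1 X66.584 Y27.232 F892
G1 X64.273 Y31.556
G1 X75.926 Y41.911
M5
G0 X70.762 Y70.252
M3 S498
G1 X69.530 Y45.732 F1741
G1 X51.321 Y29.263
G1 X26.801 Y30.495
G1 X10.332 Y48.704
G1 X11.564 Y73.224
G1 X29.773 Y89.693
G1 X54.293 Y88.461
G1 X70.762 Y70.252
M5
G0 X17.606 Y21.326
M3 S838
G1 X113.297 Y58.545 F892
G1 X28.410 Y19.220
G1 X82.337 Y33.214
M5

1 u = 1 mm; y_m = 114.371 − y.

[1] `<path>` cubic bezier, #ff8800→score S498 F1741: (38.674,50.570) → (28.854,42.472) → (39.067,43.384) → (55.699,43.634)

[2] `<path>` open polyline, #ff8800→score S498 F1741: (58.381,25.416) → (58.306,6.096) → (24.007,92.993)

[3] `<path>` quadratic bezier, #ff0000→cut S838 F892: (82.860,28.941) → (66.584,27.232) → (64.273,31.556) → (75.926,41.911)

[4] `<path>` regular polygon, #ff8800→score S498 F1741: (70.762,70.252) → (69.530,45.732) → (51.321,29.263) → (26.801,30.495) → (10.332,48.704) → (11.564,73.224) → (29.773,89.693) → (54.293,88.461) → (70.762,70.252) (closed)

[5] `<polyline>` open polyline, #ff0000→cut S838 F892: (17.606,21.326) → (113.297,58.545) → (28.410,19.220) → (82.337,33.214)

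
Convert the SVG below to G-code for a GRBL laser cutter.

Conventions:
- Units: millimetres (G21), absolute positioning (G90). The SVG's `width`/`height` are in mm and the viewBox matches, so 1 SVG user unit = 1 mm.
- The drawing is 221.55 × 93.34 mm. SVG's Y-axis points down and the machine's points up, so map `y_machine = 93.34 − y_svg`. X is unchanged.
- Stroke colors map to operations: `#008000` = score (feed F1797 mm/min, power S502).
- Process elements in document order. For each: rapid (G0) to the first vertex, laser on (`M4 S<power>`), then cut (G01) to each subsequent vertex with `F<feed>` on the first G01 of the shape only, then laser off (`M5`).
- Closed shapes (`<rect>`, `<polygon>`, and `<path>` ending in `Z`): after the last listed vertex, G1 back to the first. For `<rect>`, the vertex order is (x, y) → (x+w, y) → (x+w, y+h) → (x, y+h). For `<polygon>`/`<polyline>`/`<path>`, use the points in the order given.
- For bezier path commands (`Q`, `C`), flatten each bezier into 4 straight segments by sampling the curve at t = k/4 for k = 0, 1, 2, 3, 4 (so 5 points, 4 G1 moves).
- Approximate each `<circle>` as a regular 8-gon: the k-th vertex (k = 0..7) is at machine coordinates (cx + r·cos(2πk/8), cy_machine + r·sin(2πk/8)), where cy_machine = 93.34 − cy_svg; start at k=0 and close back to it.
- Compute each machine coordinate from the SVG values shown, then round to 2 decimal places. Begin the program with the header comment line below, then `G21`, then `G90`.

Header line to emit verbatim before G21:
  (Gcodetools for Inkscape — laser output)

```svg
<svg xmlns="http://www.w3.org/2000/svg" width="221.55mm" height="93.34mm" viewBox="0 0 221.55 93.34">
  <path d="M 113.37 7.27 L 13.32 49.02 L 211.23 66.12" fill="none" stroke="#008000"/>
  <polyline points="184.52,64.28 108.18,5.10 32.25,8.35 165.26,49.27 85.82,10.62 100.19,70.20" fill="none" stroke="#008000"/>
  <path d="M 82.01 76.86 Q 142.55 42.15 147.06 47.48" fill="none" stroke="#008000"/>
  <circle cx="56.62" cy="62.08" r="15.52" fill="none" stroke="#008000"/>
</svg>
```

viewBox `0 0 221.55 93.34` with mm width/height → 1 unit = 1 mm. Flip: y_m = 93.34 − y_svg.

**Shape 1** — `<path>` open polyline, stroke `#008000` → score (S502, F1797). Machine vertices: (113.37,86.07) → (13.32,44.32) → (211.23,27.22). Open path.

**Shape 2** — `<polyline>` open polyline, stroke `#008000` → score (S502, F1797). Machine vertices: (184.52,29.06) → (108.18,88.24) → (32.25,84.99) → (165.26,44.07) → (85.82,82.72) → (100.19,23.14). Open path.

**Shape 3** — `<path>` quadratic bezier, stroke `#008000` → score (S502, F1797). Control points (SVG): P0=(82.01,76.86), P1=(142.55,42.15), P2=(147.06,47.48); sampled at t=k/4. Machine vertices: (82.01,16.48) → (108.78,31.33) → (128.54,41.18) → (141.30,46.02) → (147.06,45.86). Open path.

**Shape 4** — `<circle>` circle, stroke `#008000` → score (S502, F1797). Machine vertices: (72.14,31.26) → (67.59,42.23) → (56.62,46.78) → (45.65,42.23) → (41.10,31.26) → (45.65,20.29) → (56.62,15.74) → (67.59,20.29) → (72.14,31.26). Closed: final G1 returns to the first vertex.

(Gcodetools for Inkscape — laser output)
G21
G90
G0 X113.37 Y86.07
M4 S502
G01 X13.32 Y44.32 F1797
G01 X211.23 Y27.22
M5
G0 X184.52 Y29.06
M4 S502
G01 X108.18 Y88.24 F1797
G01 X32.25 Y84.99
G01 X165.26 Y44.07
G01 X85.82 Y82.72
G01 X100.19 Y23.14
M5
G0 X82.01 Y16.48
M4 S502
G01 X108.78 Y31.33 F1797
G01 X128.54 Y41.18
G01 X141.30 Y46.02
G01 X147.06 Y45.86
M5
G0 X72.14 Y31.26
M4 S502
G01 X67.59 Y42.23 F1797
G01 X56.62 Y46.78
G01 X45.65 Y42.23
G01 X41.10 Y31.26
G01 X45.65 Y20.29
G01 X56.62 Y15.74
G01 X67.59 Y20.29
G01 X72.14 Y31.26
M5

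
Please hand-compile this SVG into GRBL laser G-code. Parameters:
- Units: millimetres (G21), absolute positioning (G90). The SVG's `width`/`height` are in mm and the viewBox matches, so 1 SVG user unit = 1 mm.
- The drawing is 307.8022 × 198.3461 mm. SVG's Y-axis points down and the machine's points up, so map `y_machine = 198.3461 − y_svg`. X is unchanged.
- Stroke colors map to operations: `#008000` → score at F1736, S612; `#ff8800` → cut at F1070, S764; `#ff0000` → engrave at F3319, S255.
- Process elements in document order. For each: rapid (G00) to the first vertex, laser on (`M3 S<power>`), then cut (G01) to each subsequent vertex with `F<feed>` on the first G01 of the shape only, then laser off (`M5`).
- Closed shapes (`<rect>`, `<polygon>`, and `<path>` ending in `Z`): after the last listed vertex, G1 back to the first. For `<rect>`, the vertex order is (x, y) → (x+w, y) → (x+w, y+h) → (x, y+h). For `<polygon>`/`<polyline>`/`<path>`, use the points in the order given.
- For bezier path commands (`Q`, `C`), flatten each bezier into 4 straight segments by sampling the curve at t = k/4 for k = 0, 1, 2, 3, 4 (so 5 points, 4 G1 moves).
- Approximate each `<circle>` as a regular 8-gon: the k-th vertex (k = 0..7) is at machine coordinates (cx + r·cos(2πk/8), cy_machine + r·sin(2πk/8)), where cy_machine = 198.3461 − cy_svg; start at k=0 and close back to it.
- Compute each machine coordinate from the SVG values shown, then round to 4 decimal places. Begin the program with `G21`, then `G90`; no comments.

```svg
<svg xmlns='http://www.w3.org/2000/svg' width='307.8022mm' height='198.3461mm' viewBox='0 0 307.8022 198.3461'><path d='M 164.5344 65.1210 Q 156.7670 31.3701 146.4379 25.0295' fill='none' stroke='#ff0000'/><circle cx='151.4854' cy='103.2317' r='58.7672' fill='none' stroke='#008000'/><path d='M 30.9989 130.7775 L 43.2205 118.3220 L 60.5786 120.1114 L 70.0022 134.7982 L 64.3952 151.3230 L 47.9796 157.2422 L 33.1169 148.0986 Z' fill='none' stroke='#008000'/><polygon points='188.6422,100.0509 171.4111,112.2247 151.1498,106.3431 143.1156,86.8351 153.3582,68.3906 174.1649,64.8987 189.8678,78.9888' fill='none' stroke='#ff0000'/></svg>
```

G21
G90
G00 X164.5344 Y133.2251
M3 S255
G01 X160.4906 Y148.3874 F3319
G01 X156.1266 Y160.1234
G01 X151.4423 Y168.4332
G01 X146.4379 Y173.3166
M5
G00 X210.2526 Y95.1144
M3 S612
G01 X193.0401 Y136.6691 F1736
G01 X151.4854 Y153.8816
G01 X109.9307 Y136.6691
G01 X92.7182 Y95.1144
G01 X109.9307 Y53.5597
G01 X151.4854 Y36.3472
G01 X193.0401 Y53.5597
G01 X210.2526 Y95.1144
M5
G00 X30.9989 Y67.5686
M3 S612
G01 X43.2205 Y80.0241 F1736
G01 X60.5786 Y78.2347
G01 X70.0022 Y63.5479
G01 X64.3952 Y47.0231
G01 X47.9796 Y41.1039
G01 X33.1169 Y50.2475
G01 X30.9989 Y67.5686
M5
G00 X188.6422 Y98.2952
M3 S255
G01 X171.4111 Y86.1214 F3319
G01 X151.1498 Y92.0030
G01 X143.1156 Y111.5110
G01 X153.3582 Y129.9555
G01 X174.1649 Y133.4474
G01 X189.8678 Y119.3573
G01 X188.6422 Y98.2952
M5

viewBox `0 0 307.8022 198.3461` with mm width/height → 1 unit = 1 mm. Flip: y_m = 198.3461 − y_svg.

**Shape 1** — `<path>` quadratic bezier, stroke `#ff0000` → engrave (S255, F3319). Control points (SVG): P0=(164.5344,65.1210), P1=(156.7670,31.3701), P2=(146.4379,25.0295); sampled at t=k/4. Machine vertices: (164.5344,133.2251) → (160.4906,148.3874) → (156.1266,160.1234) → (151.4423,168.4332) → (146.4379,173.3166). Open path.

**Shape 2** — `<circle>` circle, stroke `#008000` → score (S612, F1736). Machine vertices: (210.2526,95.1144) → (193.0401,136.6691) → (151.4854,153.8816) → (109.9307,136.6691) → (92.7182,95.1144) → (109.9307,53.5597) → (151.4854,36.3472) → (193.0401,53.5597) → (210.2526,95.1144). Closed: final G1 returns to the first vertex.

**Shape 3** — `<path>` regular polygon, stroke `#008000` → score (S612, F1736). Machine vertices: (30.9989,67.5686) → (43.2205,80.0241) → (60.5786,78.2347) → (70.0022,63.5479) → (64.3952,47.0231) → (47.9796,41.1039) → (33.1169,50.2475) → (30.9989,67.5686). Closed: final G1 returns to the first vertex.

**Shape 4** — `<polygon>` regular polygon, stroke `#ff0000` → engrave (S255, F3319). Machine vertices: (188.6422,98.2952) → (171.4111,86.1214) → (151.1498,92.0030) → (143.1156,111.5110) → (153.3582,129.9555) → (174.1649,133.4474) → (189.8678,119.3573) → (188.6422,98.2952). Closed: final G1 returns to the first vertex.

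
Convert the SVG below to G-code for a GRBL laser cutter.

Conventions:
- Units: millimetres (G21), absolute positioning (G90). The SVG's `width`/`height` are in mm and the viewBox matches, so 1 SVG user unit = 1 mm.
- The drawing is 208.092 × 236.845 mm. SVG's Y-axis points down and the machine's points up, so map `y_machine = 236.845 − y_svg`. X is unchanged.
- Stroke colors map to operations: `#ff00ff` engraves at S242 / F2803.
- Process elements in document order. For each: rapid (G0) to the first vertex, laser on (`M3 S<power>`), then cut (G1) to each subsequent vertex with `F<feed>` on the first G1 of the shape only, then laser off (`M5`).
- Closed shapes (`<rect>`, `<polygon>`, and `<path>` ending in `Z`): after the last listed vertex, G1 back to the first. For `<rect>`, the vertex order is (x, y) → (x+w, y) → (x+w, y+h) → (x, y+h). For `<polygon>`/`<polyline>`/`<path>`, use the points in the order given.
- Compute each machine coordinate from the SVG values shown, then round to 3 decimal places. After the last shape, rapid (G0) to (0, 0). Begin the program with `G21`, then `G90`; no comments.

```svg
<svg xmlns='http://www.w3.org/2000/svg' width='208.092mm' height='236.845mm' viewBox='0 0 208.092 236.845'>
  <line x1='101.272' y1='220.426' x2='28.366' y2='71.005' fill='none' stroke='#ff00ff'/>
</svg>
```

viewBox `0 0 208.092 236.845` with mm width/height → 1 unit = 1 mm. Flip: y_m = 236.845 − y_svg.

**Shape 1** — `<line>` line segment, stroke `#ff00ff` → engrave (S242, F2803). Machine vertices: (101.272,16.419) → (28.366,165.840). Open path.

G21
G90
G0 X101.272 Y16.419
M3 S242
G1 X28.366 Y165.840 F2803
M5
G0 X0.000 Y0.000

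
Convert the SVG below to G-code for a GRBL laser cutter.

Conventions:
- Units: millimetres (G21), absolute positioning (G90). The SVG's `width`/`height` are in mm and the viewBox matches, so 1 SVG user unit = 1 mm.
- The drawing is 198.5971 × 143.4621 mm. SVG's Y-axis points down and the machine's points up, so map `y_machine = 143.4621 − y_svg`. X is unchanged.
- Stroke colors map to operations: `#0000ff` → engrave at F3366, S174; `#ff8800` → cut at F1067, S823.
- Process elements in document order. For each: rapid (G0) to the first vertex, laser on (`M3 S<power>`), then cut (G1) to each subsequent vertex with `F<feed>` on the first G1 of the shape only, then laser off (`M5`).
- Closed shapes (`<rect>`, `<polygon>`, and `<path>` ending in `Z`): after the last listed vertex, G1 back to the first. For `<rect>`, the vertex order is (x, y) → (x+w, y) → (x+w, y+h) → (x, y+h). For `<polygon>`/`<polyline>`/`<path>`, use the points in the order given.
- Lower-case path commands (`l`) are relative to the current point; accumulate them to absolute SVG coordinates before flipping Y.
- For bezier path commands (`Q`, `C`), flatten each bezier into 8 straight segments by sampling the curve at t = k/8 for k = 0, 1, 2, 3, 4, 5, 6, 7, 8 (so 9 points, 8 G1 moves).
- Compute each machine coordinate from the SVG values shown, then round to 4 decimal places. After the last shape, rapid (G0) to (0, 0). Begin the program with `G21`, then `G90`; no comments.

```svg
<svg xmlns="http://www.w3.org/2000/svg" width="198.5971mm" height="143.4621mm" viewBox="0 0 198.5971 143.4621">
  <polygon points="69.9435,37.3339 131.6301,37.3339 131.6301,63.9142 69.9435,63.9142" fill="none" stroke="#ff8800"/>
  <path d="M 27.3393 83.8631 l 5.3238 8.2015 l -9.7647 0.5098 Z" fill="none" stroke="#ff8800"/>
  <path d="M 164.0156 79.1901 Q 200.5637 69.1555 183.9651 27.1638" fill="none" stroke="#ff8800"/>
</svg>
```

G21
G90
G0 X69.9435 Y106.1282
M3 S823
G1 X131.6301 Y106.1282 F1067
G1 X131.6301 Y79.5479
G1 X69.9435 Y79.5479
G1 X69.9435 Y106.1282
M5
G0 X27.3393 Y59.5990
M3 S823
G1 X32.6631 Y51.3975 F1067
G1 X22.8984 Y50.8877
G1 X27.3393 Y59.5990
M5
G0 X164.0156 Y64.2720
M3 S823
G1 X172.3222 Y67.2800 F1067
G1 X178.9680 Y71.2866
G1 X183.9529 Y76.2919
G1 X187.2770 Y82.2959
G1 X188.9403 Y89.2985
G1 X188.9427 Y97.2998
G1 X187.2843 Y106.2997
G1 X183.9651 Y116.2983
M5
G0 X0.0000 Y0.0000

Since the viewBox matches the mm dimensions, user units are millimetres directly. The only transform is the Y-flip y_m = 143.4621 − y_svg.

Shape 1 is a rectangle drawn with `<polygon>`. Its stroke #ff8800 means cut at S823, F1067. After flipping Y the toolpath is (69.9435,106.1282) → (131.6301,106.1282) → (131.6301,79.5479) → (69.9435,79.5479) → (69.9435,106.1282), returning to the start.

Shape 2 is a regular polygon drawn with `<path>`. Its stroke #ff8800 means cut at S823, F1067. After flipping Y the toolpath is (27.3393,59.5990) → (32.6631,51.3975) → (22.8984,50.8877) → (27.3393,59.5990), returning to the start.

Shape 3 is a quadratic bezier drawn with `<path>`. Its stroke #ff8800 means cut at S823, F1067. After flipping Y the toolpath is (164.0156,64.2720) → (172.3222,67.2800) → (178.9680,71.2866) → (183.9529,76.2919) → (187.2770,82.2959) → (188.9403,89.2985) → (188.9427,97.2998) → (187.2843,106.2997) → (183.9651,116.2983).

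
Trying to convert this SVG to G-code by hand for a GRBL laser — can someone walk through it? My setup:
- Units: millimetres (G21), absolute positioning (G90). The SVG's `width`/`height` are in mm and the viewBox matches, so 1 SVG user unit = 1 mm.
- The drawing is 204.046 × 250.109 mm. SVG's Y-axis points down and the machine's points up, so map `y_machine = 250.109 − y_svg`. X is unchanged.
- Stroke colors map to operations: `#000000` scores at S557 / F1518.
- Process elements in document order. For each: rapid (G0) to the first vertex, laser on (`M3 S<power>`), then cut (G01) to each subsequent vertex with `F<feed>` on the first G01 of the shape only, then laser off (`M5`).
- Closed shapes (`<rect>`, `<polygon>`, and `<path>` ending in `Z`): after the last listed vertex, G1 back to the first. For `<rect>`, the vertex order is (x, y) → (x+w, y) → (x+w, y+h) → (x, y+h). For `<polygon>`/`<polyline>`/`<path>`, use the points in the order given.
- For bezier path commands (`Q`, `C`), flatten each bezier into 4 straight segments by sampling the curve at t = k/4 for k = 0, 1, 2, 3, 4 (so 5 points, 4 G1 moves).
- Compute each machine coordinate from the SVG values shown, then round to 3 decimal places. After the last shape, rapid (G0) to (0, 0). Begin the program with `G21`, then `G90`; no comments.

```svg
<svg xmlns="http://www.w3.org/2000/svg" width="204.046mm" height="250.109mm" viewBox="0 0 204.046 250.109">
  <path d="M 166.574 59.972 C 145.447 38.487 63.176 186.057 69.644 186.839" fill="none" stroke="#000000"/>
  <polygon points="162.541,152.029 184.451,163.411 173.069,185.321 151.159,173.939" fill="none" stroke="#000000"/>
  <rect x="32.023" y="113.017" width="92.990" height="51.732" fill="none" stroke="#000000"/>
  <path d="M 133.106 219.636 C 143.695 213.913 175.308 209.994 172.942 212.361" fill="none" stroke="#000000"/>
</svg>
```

G21
G90
G0 X166.574 Y190.137
M3 S557
G01 X141.606 Y179.488 F1518
G01 X107.761 Y135.054
G01 X79.090 Y86.444
G01 X69.644 Y63.270
M5
G0 X162.541 Y98.080
M3 S557
G01 X184.451 Y86.698 F1518
G01 X173.069 Y64.788
G01 X151.159 Y76.170
G01 X162.541 Y98.080
M5
G0 X32.023 Y137.092
M3 S557
G01 X125.013 Y137.092 F1518
G01 X125.013 Y85.360
G01 X32.023 Y85.360
G01 X32.023 Y137.092
M5
G0 X133.106 Y30.473
M3 S557
G01 X144.130 Y34.357 F1518
G01 X157.882 Y37.144
G01 X169.205 Y38.415
G01 X172.942 Y37.748
M5
G0 X0.000 Y0.000

1 u = 1 mm; y_m = 250.109 − y.

[1] `<path>` cubic bezier, #000000→score S557 F1518: (166.574,190.137) → (141.606,179.488) → (107.761,135.054) → (79.090,86.444) → (69.644,63.270)

[2] `<polygon>` regular polygon, #000000→score S557 F1518: (162.541,98.080) → (184.451,86.698) → (173.069,64.788) → (151.159,76.170) → (162.541,98.080) (closed)

[3] `<rect>` rectangle, #000000→score S557 F1518: (32.023,137.092) → (125.013,137.092) → (125.013,85.360) → (32.023,85.360) → (32.023,137.092) (closed)

[4] `<path>` cubic bezier, #000000→score S557 F1518: (133.106,30.473) → (144.130,34.357) → (157.882,37.144) → (169.205,38.415) → (172.942,37.748)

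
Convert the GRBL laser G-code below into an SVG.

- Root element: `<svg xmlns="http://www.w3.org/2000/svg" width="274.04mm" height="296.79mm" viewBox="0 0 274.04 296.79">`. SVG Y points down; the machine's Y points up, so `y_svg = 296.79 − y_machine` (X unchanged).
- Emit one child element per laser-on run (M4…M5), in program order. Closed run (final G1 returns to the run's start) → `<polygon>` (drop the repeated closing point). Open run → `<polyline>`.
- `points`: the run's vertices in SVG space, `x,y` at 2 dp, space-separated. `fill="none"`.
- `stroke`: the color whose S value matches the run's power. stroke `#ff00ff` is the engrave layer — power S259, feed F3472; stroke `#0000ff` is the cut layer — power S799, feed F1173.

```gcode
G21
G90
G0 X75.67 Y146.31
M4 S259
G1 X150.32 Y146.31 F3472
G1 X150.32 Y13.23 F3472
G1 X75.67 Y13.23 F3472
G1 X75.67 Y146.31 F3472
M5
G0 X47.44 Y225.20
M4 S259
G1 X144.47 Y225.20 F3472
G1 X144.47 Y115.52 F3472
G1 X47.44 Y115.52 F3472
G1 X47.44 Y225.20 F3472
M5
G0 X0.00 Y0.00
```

y_svg = 296.79 − y_m. Every run uses S259, so all elements get stroke `#ff00ff` (engrave).

[1] closed run; points: 75.67,150.48 150.32,150.48 150.32,283.56 75.67,283.56

[2] closed run; points: 47.44,71.59 144.47,71.59 144.47,181.27 47.44,181.27

<svg xmlns="http://www.w3.org/2000/svg" width="274.04mm" height="296.79mm" viewBox="0 0 274.04 296.79">
  <polygon points="75.67,150.48 150.32,150.48 150.32,283.56 75.67,283.56" fill="none" stroke="#ff00ff"/>
  <polygon points="47.44,71.59 144.47,71.59 144.47,181.27 47.44,181.27" fill="none" stroke="#ff00ff"/>
</svg>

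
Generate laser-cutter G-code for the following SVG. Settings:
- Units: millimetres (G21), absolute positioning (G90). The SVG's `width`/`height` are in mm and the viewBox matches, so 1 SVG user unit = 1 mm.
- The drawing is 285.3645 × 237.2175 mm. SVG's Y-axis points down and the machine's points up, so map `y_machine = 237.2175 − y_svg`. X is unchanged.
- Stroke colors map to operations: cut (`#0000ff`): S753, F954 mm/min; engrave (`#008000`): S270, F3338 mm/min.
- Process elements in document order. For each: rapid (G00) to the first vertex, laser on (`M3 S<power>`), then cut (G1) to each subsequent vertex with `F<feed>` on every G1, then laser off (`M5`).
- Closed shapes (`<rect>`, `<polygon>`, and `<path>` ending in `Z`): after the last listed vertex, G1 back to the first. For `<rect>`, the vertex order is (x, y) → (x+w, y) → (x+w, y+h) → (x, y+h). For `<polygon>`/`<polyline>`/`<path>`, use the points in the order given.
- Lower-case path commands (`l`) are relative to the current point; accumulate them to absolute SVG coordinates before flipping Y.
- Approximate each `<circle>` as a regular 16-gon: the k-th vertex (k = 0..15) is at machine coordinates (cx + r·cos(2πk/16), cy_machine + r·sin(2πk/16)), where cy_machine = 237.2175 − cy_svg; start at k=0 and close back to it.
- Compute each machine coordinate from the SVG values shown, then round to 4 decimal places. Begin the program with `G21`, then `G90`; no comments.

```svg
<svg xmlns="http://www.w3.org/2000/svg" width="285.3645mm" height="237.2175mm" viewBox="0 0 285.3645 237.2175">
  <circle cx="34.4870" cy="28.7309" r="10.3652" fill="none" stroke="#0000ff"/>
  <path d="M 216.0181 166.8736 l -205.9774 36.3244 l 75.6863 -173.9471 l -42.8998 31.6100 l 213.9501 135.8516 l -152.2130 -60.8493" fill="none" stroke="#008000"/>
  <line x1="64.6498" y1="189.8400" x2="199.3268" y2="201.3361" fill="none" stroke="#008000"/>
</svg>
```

Since the viewBox matches the mm dimensions, user units are millimetres directly. The only transform is the Y-flip y_m = 237.2175 − y_svg.

Shape 1 is a circle drawn with `<circle>`. Its stroke #0000ff means cut at S753, F954. After flipping Y the toolpath is (44.8522,208.4866) → (44.0632,212.4532) → (41.8163,215.8159) → (38.4536,218.0628) → (34.4870,218.8518) → (30.5204,218.0628) → (27.1577,215.8159) → (24.9108,212.4532) → (24.1218,208.4866) → (24.9108,204.5200) → (27.1577,201.1573) → (30.5204,198.9104) → (34.4870,198.1214) → (38.4536,198.9104) → (41.8163,201.1573) → (44.0632,204.5200) → (44.8522,208.4866), returning to the start.

Shape 2 is a open polyline drawn with `<path>`. Its stroke #008000 means engrave at S270, F3338. After flipping Y the toolpath is (216.0181,70.3439) → (10.0407,34.0195) → (85.7270,207.9666) → (42.8272,176.3566) → (256.7773,40.5050) → (104.5643,101.3543).

Shape 3 is a line segment drawn with `<line>`. Its stroke #008000 means engrave at S270, F3338. After flipping Y the toolpath is (64.6498,47.3775) → (199.3268,35.8814).

G21
G90
G00 X44.8522 Y208.4866
M3 S753
G1 X44.0632 Y212.4532 F954
G1 X41.8163 Y215.8159 F954
G1 X38.4536 Y218.0628 F954
G1 X34.4870 Y218.8518 F954
G1 X30.5204 Y218.0628 F954
G1 X27.1577 Y215.8159 F954
G1 X24.9108 Y212.4532 F954
G1 X24.1218 Y208.4866 F954
G1 X24.9108 Y204.5200 F954
G1 X27.1577 Y201.1573 F954
G1 X30.5204 Y198.9104 F954
G1 X34.4870 Y198.1214 F954
G1 X38.4536 Y198.9104 F954
G1 X41.8163 Y201.1573 F954
G1 X44.0632 Y204.5200 F954
G1 X44.8522 Y208.4866 F954
M5
G00 X216.0181 Y70.3439
M3 S270
G1 X10.0407 Y34.0195 F3338
G1 X85.7270 Y207.9666 F3338
G1 X42.8272 Y176.3566 F3338
G1 X256.7773 Y40.5050 F3338
G1 X104.5643 Y101.3543 F3338
M5
G00 X64.6498 Y47.3775
M3 S270
G1 X199.3268 Y35.8814 F3338
M5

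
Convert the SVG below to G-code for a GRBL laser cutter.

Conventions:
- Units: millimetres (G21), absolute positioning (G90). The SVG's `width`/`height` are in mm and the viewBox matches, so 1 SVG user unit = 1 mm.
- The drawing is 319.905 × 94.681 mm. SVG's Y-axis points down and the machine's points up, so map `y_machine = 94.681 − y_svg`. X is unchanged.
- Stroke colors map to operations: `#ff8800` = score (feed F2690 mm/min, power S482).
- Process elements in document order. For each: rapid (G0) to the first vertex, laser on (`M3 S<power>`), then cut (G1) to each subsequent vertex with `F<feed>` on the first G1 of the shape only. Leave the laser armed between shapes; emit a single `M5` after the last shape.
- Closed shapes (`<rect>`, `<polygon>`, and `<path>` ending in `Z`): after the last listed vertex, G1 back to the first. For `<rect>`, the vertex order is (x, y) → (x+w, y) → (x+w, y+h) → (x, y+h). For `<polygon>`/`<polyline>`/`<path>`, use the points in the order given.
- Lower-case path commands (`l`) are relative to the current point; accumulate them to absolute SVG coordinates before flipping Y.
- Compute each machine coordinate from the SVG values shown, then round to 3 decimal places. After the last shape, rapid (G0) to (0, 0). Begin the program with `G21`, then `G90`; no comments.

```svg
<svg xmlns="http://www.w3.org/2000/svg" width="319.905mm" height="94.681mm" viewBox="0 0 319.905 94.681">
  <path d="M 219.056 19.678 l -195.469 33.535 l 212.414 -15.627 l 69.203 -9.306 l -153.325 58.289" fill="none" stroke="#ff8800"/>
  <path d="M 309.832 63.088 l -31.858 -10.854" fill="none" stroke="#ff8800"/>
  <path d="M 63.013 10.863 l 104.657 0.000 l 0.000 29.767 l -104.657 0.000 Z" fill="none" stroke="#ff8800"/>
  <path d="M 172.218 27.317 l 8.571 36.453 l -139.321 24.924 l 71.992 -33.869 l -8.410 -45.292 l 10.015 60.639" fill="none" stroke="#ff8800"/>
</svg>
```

1 u = 1 mm; y_m = 94.681 − y.

[1] `<path>` open polyline, #ff8800→score S482 F2690: (219.056,75.003) → (23.587,41.468) → (236.001,57.095) → (305.204,66.401) → (151.879,8.112)

[2] `<path>` line segment, #ff8800→score S482 F2690: (309.832,31.593) → (277.974,42.447)

[3] `<path>` rectangle, #ff8800→score S482 F2690: (63.013,83.818) → (167.670,83.818) → (167.670,54.051) → (63.013,54.051) → (63.013,83.818) (closed)

[4] `<path>` open polyline, #ff8800→score S482 F2690: (172.218,67.364) → (180.789,30.911) → (41.468,5.987) → (113.460,39.856) → (105.050,85.148) → (115.065,24.509)

G21
G90
G0 X219.056 Y75.003
M3 S482
G1 X23.587 Y41.468 F2690
G1 X236.001 Y57.095
G1 X305.204 Y66.401
G1 X151.879 Y8.112
G0 X309.832 Y31.593
M3 S482
G1 X277.974 Y42.447 F2690
G0 X63.013 Y83.818
M3 S482
G1 X167.670 Y83.818 F2690
G1 X167.670 Y54.051
G1 X63.013 Y54.051
G1 X63.013 Y83.818
G0 X172.218 Y67.364
M3 S482
G1 X180.789 Y30.911 F2690
G1 X41.468 Y5.987
G1 X113.460 Y39.856
G1 X105.050 Y85.148
G1 X115.065 Y24.509
M5
G0 X0.000 Y0.000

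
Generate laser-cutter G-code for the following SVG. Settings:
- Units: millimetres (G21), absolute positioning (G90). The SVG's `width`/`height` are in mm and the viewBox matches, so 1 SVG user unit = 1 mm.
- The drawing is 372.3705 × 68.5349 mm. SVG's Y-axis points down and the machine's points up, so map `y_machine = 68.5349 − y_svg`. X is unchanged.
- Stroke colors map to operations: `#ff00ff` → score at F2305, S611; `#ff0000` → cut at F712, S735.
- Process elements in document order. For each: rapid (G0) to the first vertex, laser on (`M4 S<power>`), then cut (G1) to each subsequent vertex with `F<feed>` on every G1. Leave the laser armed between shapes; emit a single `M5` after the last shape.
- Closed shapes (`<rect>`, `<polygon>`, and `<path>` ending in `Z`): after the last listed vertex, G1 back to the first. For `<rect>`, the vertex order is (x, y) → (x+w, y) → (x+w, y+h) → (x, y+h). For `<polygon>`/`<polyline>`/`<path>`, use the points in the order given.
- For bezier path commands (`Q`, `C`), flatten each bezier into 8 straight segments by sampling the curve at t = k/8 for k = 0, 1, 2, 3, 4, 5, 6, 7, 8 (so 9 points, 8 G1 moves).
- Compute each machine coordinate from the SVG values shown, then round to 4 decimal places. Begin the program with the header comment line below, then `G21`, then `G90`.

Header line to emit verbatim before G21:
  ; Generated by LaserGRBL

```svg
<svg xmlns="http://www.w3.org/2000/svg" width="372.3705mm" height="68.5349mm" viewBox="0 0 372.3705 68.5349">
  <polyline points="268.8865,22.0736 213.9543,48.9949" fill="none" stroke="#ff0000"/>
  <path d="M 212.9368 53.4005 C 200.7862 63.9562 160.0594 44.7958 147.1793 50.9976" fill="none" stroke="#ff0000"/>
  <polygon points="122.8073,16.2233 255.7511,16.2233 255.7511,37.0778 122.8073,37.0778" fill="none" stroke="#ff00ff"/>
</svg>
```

1 u = 1 mm; y_m = 68.5349 − y.

[1] `<polyline>` line segment, #ff0000→cut S735 F712: (268.8865,46.4613) → (213.9543,19.5400)

[2] `<path>` cubic bezier, #ff0000→cut S735 F712: (212.9368,15.1344) → (207.1510,12.4614) → (199.3474,11.9288) → (190.1872,12.8912) → (180.3316,14.7031) → (170.4418,16.7192) → (161.1790,18.2938) → (153.2045,18.7817) → (147.1793,17.5373)

[3] `<polygon>` rectangle, #ff00ff→score S611 F2305: (122.8073,52.3116) → (255.7511,52.3116) → (255.7511,31.4571) → (122.8073,31.4571) → (122.8073,52.3116) (closed)

; Generated by LaserGRBL
G21
G90
G0 X268.8865 Y46.4613
M4 S735
G1 X213.9543 Y19.5400 F712
G0 X212.9368 Y15.1344
M4 S735
G1 X207.1510 Y12.4614 F712
G1 X199.3474 Y11.9288 F712
G1 X190.1872 Y12.8912 F712
G1 X180.3316 Y14.7031 F712
G1 X170.4418 Y16.7192 F712
G1 X161.1790 Y18.2938 F712
G1 X153.2045 Y18.7817 F712
G1 X147.1793 Y17.5373 F712
G0 X122.8073 Y52.3116
M4 S611
G1 X255.7511 Y52.3116 F2305
G1 X255.7511 Y31.4571 F2305
G1 X122.8073 Y31.4571 F2305
G1 X122.8073 Y52.3116 F2305
M5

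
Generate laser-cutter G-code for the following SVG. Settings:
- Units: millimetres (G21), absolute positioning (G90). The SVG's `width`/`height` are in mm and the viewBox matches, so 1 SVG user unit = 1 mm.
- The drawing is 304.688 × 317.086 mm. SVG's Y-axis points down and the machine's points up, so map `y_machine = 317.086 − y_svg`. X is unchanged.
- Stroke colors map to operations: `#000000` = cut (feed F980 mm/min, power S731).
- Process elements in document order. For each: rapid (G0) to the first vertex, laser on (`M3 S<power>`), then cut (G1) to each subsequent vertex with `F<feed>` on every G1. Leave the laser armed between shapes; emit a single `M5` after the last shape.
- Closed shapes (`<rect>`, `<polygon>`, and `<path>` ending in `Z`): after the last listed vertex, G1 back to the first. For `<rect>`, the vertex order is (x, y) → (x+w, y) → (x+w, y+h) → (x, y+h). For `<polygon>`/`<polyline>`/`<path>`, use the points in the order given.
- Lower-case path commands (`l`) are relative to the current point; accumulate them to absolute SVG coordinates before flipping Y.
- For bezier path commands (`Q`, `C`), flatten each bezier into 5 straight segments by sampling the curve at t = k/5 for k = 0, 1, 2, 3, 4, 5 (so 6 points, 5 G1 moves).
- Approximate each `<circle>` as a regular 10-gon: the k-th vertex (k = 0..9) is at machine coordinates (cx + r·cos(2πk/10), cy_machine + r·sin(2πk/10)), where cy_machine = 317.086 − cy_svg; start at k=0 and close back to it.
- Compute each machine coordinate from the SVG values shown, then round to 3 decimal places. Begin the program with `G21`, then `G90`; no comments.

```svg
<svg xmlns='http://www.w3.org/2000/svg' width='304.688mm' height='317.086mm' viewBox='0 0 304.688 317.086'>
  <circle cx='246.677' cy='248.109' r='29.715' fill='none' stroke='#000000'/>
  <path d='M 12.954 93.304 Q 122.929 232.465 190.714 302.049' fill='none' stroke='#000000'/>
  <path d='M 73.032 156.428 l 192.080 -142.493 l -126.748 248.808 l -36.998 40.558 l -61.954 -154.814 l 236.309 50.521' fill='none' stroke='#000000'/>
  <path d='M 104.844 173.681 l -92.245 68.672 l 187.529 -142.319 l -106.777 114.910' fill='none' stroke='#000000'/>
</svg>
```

G21
G90
G0 X276.392 Y68.977
M3 S731
G1 X270.717 Y86.443 F980
G1 X255.859 Y97.238 F980
G1 X237.495 Y97.238 F980
G1 X222.637 Y86.443 F980
G1 X216.962 Y68.977 F980
G1 X222.637 Y51.511 F980
G1 X237.495 Y40.716 F980
G1 X255.859 Y40.716 F980
G1 X270.717 Y51.511 F980
G1 X276.392 Y68.977 F980
G0 X12.954 Y223.782
M3 S731
G1 X55.256 Y170.901 F980
G1 X94.184 Y123.586 F980
G1 X129.736 Y81.837 F980
G1 X161.912 Y45.654 F980
G1 X190.714 Y15.037 F980
G0 X73.032 Y160.658
M3 S731
G1 X265.112 Y303.151 F980
G1 X138.364 Y54.343 F980
G1 X101.366 Y13.785 F980
G1 X39.412 Y168.599 F980
G1 X275.721 Y118.078 F980
G0 X104.844 Y143.405
M3 S731
G1 X12.599 Y74.733 F980
G1 X200.128 Y217.052 F980
G1 X93.351 Y102.142 F980
M5

viewBox `0 0 304.688 317.086` with mm width/height → 1 unit = 1 mm. Flip: y_m = 317.086 − y_svg.

**Shape 1** — `<circle>` circle, stroke `#000000` → cut (S731, F980). Machine vertices: (276.392,68.977) → (270.717,86.443) → (255.859,97.238) → (237.495,97.238) → (222.637,86.443) → (216.962,68.977) → (222.637,51.511) → (237.495,40.716) → (255.859,40.716) → (270.717,51.511) → (276.392,68.977). Closed: final G1 returns to the first vertex.

**Shape 2** — `<path>` quadratic bezier, stroke `#000000` → cut (S731, F980). Control points (SVG): P0=(12.954,93.304), P1=(122.929,232.465), P2=(190.714,302.049); sampled at t=k/5. Machine vertices: (12.954,223.782) → (55.256,170.901) → (94.184,123.586) → (129.736,81.837) → (161.912,45.654) → (190.714,15.037). Open path.

**Shape 3** — `<path>` open polyline, stroke `#000000` → cut (S731, F980). Machine vertices: (73.032,160.658) → (265.112,303.151) → (138.364,54.343) → (101.366,13.785) → (39.412,168.599) → (275.721,118.078). Open path.

**Shape 4** — `<path>` open polyline, stroke `#000000` → cut (S731, F980). Machine vertices: (104.844,143.405) → (12.599,74.733) → (200.128,217.052) → (93.351,102.142). Open path.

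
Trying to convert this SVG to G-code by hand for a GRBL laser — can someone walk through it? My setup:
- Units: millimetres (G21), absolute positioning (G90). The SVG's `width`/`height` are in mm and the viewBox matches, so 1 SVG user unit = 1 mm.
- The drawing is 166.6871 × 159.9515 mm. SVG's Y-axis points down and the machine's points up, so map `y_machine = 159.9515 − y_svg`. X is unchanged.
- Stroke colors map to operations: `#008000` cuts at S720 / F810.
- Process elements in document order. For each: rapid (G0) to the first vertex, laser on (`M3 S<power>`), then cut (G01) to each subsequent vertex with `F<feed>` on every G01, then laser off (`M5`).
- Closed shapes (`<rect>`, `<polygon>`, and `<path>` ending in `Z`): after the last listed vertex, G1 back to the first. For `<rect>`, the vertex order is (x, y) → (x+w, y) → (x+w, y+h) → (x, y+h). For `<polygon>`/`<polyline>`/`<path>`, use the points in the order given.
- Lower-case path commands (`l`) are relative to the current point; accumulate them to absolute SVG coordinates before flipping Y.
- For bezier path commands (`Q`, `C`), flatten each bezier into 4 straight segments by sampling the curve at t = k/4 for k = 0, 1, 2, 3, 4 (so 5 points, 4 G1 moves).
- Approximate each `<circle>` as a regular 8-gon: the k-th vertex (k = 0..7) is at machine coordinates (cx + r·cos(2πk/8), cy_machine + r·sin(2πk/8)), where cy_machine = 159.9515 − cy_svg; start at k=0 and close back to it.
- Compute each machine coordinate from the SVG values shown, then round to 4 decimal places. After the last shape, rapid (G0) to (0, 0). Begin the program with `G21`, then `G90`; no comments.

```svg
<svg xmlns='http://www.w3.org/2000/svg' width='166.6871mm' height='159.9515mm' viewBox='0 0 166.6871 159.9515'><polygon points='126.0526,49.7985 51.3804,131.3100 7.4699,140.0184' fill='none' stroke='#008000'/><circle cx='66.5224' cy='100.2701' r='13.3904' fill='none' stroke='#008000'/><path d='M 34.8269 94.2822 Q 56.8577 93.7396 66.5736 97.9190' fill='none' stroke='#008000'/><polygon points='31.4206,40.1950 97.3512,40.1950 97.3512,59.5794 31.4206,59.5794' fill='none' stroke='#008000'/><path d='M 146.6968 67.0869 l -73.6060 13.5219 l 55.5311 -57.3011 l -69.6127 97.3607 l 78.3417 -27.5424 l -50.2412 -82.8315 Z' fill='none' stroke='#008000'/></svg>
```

viewBox `0 0 166.6871 159.9515` with mm width/height → 1 unit = 1 mm. Flip: y_m = 159.9515 − y_svg.

**Shape 1** — `<polygon>` closed polygon, stroke `#008000` → cut (S720, F810). Machine vertices: (126.0526,110.1530) → (51.3804,28.6415) → (7.4699,19.9331) → (126.0526,110.1530). Closed: final G1 returns to the first vertex.

**Shape 2** — `<circle>` circle, stroke `#008000` → cut (S720, F810). Machine vertices: (79.9128,59.6814) → (75.9908,69.1498) → (66.5224,73.0718) → (57.0540,69.1498) → (53.1320,59.6814) → (57.0540,50.2130) → (66.5224,46.2910) → (75.9908,50.2130) → (79.9128,59.6814). Closed: final G1 returns to the first vertex.

**Shape 3** — `<path>` quadratic bezier, stroke `#008000` → cut (S720, F810). Control points (SVG): P0=(34.8269,94.2822), P1=(56.8577,93.7396), P2=(66.5736,97.9190); sampled at t=k/4. Machine vertices: (34.8269,65.6693) → (45.0726,65.6455) → (53.7790,65.0314) → (60.9460,63.8271) → (66.5736,62.0325). Open path.

**Shape 4** — `<polygon>` rectangle, stroke `#008000` → cut (S720, F810). Machine vertices: (31.4206,119.7565) → (97.3512,119.7565) → (97.3512,100.3721) → (31.4206,100.3721) → (31.4206,119.7565). Closed: final G1 returns to the first vertex.

**Shape 5** — `<path>` closed polygon, stroke `#008000` → cut (S720, F810). Machine vertices: (146.6968,92.8646) → (73.0908,79.3427) → (128.6219,136.6438) → (59.0092,39.2831) → (137.3509,66.8255) → (87.1097,149.6570) → (146.6968,92.8646). Closed: final G1 returns to the first vertex.

G21
G90
G0 X126.0526 Y110.1530
M3 S720
G01 X51.3804 Y28.6415 F810
G01 X7.4699 Y19.9331 F810
G01 X126.0526 Y110.1530 F810
M5
G0 X79.9128 Y59.6814
M3 S720
G01 X75.9908 Y69.1498 F810
G01 X66.5224 Y73.0718 F810
G01 X57.0540 Y69.1498 F810
G01 X53.1320 Y59.6814 F810
G01 X57.0540 Y50.2130 F810
G01 X66.5224 Y46.2910 F810
G01 X75.9908 Y50.2130 F810
G01 X79.9128 Y59.6814 F810
M5
G0 X34.8269 Y65.6693
M3 S720
G01 X45.0726 Y65.6455 F810
G01 X53.7790 Y65.0314 F810
G01 X60.9460 Y63.8271 F810
G01 X66.5736 Y62.0325 F810
M5
G0 X31.4206 Y119.7565
M3 S720
G01 X97.3512 Y119.7565 F810
G01 X97.3512 Y100.3721 F810
G01 X31.4206 Y100.3721 F810
G01 X31.4206 Y119.7565 F810
M5
G0 X146.6968 Y92.8646
M3 S720
G01 X73.0908 Y79.3427 F810
G01 X128.6219 Y136.6438 F810
G01 X59.0092 Y39.2831 F810
G01 X137.3509 Y66.8255 F810
G01 X87.1097 Y149.6570 F810
G01 X146.6968 Y92.8646 F810
M5
G0 X0.0000 Y0.0000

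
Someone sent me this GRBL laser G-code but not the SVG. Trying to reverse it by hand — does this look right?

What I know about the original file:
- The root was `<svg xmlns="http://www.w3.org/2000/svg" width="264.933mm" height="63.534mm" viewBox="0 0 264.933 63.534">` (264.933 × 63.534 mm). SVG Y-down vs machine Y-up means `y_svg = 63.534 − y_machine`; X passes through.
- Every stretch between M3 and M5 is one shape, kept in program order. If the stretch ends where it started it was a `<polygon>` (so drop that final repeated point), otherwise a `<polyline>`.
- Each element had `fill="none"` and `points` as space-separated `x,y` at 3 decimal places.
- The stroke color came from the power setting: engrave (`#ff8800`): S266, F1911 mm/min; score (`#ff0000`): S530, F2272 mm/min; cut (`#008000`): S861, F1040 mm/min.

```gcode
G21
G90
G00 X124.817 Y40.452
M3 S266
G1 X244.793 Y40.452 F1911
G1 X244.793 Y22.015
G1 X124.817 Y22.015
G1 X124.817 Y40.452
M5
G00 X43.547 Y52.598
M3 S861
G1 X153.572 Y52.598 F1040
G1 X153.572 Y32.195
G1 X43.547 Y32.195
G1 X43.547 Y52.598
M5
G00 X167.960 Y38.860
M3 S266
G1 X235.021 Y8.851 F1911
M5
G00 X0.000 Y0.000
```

Machine Y-up, SVG Y-down with viewBox height 63.534, so y_svg = 63.534 − y_machine; X carries over.

Run 1: power S266 maps to stroke `#ff8800` (engrave). The run returns to its start, so emit a `<polygon>` with points (Y-flipped): 124.817,23.082 244.793,23.082 244.793,41.519 124.817,41.519.

Run 2: power S861 maps to stroke `#008000` (cut). The run returns to its start, so emit a `<polygon>` with points (Y-flipped): 43.547,10.936 153.572,10.936 153.572,31.339 43.547,31.339.

Run 3: power S266 maps to stroke `#ff8800` (engrave). The run is open, so emit a `<polyline>` with points (Y-flipped): 167.960,24.674 235.021,54.683.

<svg xmlns="http://www.w3.org/2000/svg" width="264.933mm" height="63.534mm" viewBox="0 0 264.933 63.534">
  <polygon points="124.817,23.082 244.793,23.082 244.793,41.519 124.817,41.519" fill="none" stroke="#ff8800"/>
  <polygon points="43.547,10.936 153.572,10.936 153.572,31.339 43.547,31.339" fill="none" stroke="#008000"/>
  <polyline points="167.960,24.674 235.021,54.683" fill="none" stroke="#ff8800"/>
</svg>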